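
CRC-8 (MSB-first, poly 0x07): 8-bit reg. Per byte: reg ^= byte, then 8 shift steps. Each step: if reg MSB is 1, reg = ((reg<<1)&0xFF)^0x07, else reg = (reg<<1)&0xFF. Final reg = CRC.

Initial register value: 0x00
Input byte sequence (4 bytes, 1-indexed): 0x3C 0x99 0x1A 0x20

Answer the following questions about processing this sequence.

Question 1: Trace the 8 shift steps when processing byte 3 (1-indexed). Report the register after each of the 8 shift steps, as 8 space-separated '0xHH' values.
After byte 1 (0x3C): reg=0xB4
After byte 2 (0x99): reg=0xC3
Register before byte 3: 0xC3
After XOR with byte 0x1A: 0xD9

Answer: 0xB5 0x6D 0xDA 0xB3 0x61 0xC2 0x83 0x01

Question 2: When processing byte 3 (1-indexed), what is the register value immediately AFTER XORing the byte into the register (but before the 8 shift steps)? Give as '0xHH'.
Register before byte 3: 0xC3
Byte 3: 0x1A
0xC3 XOR 0x1A = 0xD9

Answer: 0xD9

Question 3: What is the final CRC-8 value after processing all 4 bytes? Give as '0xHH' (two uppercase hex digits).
Answer: 0xE7

Derivation:
After byte 1 (0x3C): reg=0xB4
After byte 2 (0x99): reg=0xC3
After byte 3 (0x1A): reg=0x01
After byte 4 (0x20): reg=0xE7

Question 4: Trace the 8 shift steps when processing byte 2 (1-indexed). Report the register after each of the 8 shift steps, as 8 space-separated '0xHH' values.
Answer: 0x5A 0xB4 0x6F 0xDE 0xBB 0x71 0xE2 0xC3

Derivation:
After byte 1 (0x3C): reg=0xB4
Register before byte 2: 0xB4
After XOR with byte 0x99: 0x2D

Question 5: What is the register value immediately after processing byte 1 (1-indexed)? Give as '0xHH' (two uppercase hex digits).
After byte 1 (0x3C): reg=0xB4

Answer: 0xB4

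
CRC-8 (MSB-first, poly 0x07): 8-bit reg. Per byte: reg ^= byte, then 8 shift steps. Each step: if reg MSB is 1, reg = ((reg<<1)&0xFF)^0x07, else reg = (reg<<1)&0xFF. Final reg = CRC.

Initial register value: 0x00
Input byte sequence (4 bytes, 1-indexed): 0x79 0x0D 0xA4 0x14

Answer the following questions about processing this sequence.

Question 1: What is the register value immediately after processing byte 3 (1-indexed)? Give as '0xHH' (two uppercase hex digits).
After byte 1 (0x79): reg=0x68
After byte 2 (0x0D): reg=0x3C
After byte 3 (0xA4): reg=0xC1

Answer: 0xC1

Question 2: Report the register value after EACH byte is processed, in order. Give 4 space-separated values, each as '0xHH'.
0x68 0x3C 0xC1 0x25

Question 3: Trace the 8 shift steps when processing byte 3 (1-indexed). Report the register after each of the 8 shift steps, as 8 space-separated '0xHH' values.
Answer: 0x37 0x6E 0xDC 0xBF 0x79 0xF2 0xE3 0xC1

Derivation:
After byte 1 (0x79): reg=0x68
After byte 2 (0x0D): reg=0x3C
Register before byte 3: 0x3C
After XOR with byte 0xA4: 0x98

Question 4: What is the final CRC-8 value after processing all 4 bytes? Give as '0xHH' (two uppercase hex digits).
Answer: 0x25

Derivation:
After byte 1 (0x79): reg=0x68
After byte 2 (0x0D): reg=0x3C
After byte 3 (0xA4): reg=0xC1
After byte 4 (0x14): reg=0x25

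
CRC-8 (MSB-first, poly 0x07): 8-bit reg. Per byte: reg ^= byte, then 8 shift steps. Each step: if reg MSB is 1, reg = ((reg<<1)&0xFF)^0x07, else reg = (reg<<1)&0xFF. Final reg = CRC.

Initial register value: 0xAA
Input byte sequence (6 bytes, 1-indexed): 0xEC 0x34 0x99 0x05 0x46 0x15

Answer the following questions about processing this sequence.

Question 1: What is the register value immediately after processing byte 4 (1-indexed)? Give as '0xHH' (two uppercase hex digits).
Answer: 0xE2

Derivation:
After byte 1 (0xEC): reg=0xD5
After byte 2 (0x34): reg=0xA9
After byte 3 (0x99): reg=0x90
After byte 4 (0x05): reg=0xE2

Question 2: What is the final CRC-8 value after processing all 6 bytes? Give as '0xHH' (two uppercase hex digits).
Answer: 0x27

Derivation:
After byte 1 (0xEC): reg=0xD5
After byte 2 (0x34): reg=0xA9
After byte 3 (0x99): reg=0x90
After byte 4 (0x05): reg=0xE2
After byte 5 (0x46): reg=0x75
After byte 6 (0x15): reg=0x27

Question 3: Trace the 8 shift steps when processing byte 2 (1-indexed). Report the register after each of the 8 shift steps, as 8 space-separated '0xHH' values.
Answer: 0xC5 0x8D 0x1D 0x3A 0x74 0xE8 0xD7 0xA9

Derivation:
After byte 1 (0xEC): reg=0xD5
Register before byte 2: 0xD5
After XOR with byte 0x34: 0xE1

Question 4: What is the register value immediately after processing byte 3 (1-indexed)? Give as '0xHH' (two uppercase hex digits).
Answer: 0x90

Derivation:
After byte 1 (0xEC): reg=0xD5
After byte 2 (0x34): reg=0xA9
After byte 3 (0x99): reg=0x90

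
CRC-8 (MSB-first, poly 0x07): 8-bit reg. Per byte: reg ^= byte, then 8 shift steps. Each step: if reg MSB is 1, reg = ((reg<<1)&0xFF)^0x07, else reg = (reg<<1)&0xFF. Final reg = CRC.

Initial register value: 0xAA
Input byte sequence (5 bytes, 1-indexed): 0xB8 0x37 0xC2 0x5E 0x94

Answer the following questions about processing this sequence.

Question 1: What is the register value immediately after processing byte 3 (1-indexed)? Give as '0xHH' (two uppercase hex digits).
Answer: 0xA6

Derivation:
After byte 1 (0xB8): reg=0x7E
After byte 2 (0x37): reg=0xF8
After byte 3 (0xC2): reg=0xA6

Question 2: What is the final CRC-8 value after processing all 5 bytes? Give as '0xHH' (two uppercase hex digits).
Answer: 0x59

Derivation:
After byte 1 (0xB8): reg=0x7E
After byte 2 (0x37): reg=0xF8
After byte 3 (0xC2): reg=0xA6
After byte 4 (0x5E): reg=0xE6
After byte 5 (0x94): reg=0x59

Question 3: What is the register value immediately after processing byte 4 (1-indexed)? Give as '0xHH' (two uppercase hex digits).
After byte 1 (0xB8): reg=0x7E
After byte 2 (0x37): reg=0xF8
After byte 3 (0xC2): reg=0xA6
After byte 4 (0x5E): reg=0xE6

Answer: 0xE6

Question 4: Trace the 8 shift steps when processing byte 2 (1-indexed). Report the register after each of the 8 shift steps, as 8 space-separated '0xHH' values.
After byte 1 (0xB8): reg=0x7E
Register before byte 2: 0x7E
After XOR with byte 0x37: 0x49

Answer: 0x92 0x23 0x46 0x8C 0x1F 0x3E 0x7C 0xF8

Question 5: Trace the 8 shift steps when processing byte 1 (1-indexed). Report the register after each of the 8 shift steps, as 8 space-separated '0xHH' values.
Answer: 0x24 0x48 0x90 0x27 0x4E 0x9C 0x3F 0x7E

Derivation:
Register before byte 1: 0xAA
After XOR with byte 0xB8: 0x12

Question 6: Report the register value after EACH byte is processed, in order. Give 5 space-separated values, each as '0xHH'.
0x7E 0xF8 0xA6 0xE6 0x59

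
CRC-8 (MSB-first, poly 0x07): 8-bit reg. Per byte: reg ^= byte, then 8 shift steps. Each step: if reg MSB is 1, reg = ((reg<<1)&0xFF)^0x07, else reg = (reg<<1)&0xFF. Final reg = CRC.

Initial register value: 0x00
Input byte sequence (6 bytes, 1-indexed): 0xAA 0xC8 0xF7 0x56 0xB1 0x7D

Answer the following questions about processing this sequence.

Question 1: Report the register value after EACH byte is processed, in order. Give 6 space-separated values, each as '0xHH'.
0x5F 0xEC 0x41 0x65 0x22 0x9A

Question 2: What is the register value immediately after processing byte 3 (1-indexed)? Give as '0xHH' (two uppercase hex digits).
After byte 1 (0xAA): reg=0x5F
After byte 2 (0xC8): reg=0xEC
After byte 3 (0xF7): reg=0x41

Answer: 0x41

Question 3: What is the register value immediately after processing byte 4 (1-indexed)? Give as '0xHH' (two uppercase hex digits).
After byte 1 (0xAA): reg=0x5F
After byte 2 (0xC8): reg=0xEC
After byte 3 (0xF7): reg=0x41
After byte 4 (0x56): reg=0x65

Answer: 0x65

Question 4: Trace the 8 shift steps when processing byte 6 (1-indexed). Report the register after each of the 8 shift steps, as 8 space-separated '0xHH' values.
Answer: 0xBE 0x7B 0xF6 0xEB 0xD1 0xA5 0x4D 0x9A

Derivation:
After byte 1 (0xAA): reg=0x5F
After byte 2 (0xC8): reg=0xEC
After byte 3 (0xF7): reg=0x41
After byte 4 (0x56): reg=0x65
After byte 5 (0xB1): reg=0x22
Register before byte 6: 0x22
After XOR with byte 0x7D: 0x5F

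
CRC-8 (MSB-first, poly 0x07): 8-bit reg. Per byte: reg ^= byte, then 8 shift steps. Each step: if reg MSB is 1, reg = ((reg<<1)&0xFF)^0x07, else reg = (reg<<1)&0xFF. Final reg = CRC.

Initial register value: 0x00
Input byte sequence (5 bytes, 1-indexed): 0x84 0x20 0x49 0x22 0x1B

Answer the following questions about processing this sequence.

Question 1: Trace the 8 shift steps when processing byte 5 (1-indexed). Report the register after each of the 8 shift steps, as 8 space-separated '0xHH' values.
Answer: 0x72 0xE4 0xCF 0x99 0x35 0x6A 0xD4 0xAF

Derivation:
After byte 1 (0x84): reg=0x95
After byte 2 (0x20): reg=0x02
After byte 3 (0x49): reg=0xF6
After byte 4 (0x22): reg=0x22
Register before byte 5: 0x22
After XOR with byte 0x1B: 0x39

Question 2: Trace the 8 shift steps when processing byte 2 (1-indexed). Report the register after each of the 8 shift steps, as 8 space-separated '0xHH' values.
After byte 1 (0x84): reg=0x95
Register before byte 2: 0x95
After XOR with byte 0x20: 0xB5

Answer: 0x6D 0xDA 0xB3 0x61 0xC2 0x83 0x01 0x02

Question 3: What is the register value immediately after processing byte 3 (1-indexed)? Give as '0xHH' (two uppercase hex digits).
After byte 1 (0x84): reg=0x95
After byte 2 (0x20): reg=0x02
After byte 3 (0x49): reg=0xF6

Answer: 0xF6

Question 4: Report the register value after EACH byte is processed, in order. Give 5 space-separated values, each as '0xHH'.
0x95 0x02 0xF6 0x22 0xAF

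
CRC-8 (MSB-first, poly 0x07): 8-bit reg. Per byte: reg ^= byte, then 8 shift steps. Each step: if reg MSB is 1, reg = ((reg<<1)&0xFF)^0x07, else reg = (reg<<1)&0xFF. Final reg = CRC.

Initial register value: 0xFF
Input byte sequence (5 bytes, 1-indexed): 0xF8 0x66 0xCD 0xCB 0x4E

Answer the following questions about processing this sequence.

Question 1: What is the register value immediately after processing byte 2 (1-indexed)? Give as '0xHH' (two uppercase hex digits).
Answer: 0x5E

Derivation:
After byte 1 (0xF8): reg=0x15
After byte 2 (0x66): reg=0x5E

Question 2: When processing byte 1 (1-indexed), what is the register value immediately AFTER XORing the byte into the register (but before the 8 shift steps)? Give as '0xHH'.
Register before byte 1: 0xFF
Byte 1: 0xF8
0xFF XOR 0xF8 = 0x07

Answer: 0x07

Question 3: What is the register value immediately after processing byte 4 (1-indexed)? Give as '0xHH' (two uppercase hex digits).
After byte 1 (0xF8): reg=0x15
After byte 2 (0x66): reg=0x5E
After byte 3 (0xCD): reg=0xF0
After byte 4 (0xCB): reg=0xA1

Answer: 0xA1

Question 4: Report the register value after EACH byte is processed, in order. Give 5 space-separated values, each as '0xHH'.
0x15 0x5E 0xF0 0xA1 0x83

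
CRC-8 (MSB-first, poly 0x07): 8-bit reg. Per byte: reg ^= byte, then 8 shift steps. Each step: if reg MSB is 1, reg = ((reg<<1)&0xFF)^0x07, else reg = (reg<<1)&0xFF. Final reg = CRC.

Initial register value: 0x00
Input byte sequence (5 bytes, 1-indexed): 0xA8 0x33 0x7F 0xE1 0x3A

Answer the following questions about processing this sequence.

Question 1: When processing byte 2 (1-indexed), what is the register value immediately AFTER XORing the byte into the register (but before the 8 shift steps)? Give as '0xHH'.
Register before byte 2: 0x51
Byte 2: 0x33
0x51 XOR 0x33 = 0x62

Answer: 0x62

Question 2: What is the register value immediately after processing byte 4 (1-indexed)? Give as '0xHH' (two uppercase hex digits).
After byte 1 (0xA8): reg=0x51
After byte 2 (0x33): reg=0x29
After byte 3 (0x7F): reg=0xA5
After byte 4 (0xE1): reg=0xDB

Answer: 0xDB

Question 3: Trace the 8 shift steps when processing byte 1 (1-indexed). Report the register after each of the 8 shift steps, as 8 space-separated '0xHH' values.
Answer: 0x57 0xAE 0x5B 0xB6 0x6B 0xD6 0xAB 0x51

Derivation:
Register before byte 1: 0x00
After XOR with byte 0xA8: 0xA8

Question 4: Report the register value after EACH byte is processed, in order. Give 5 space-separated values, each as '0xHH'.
0x51 0x29 0xA5 0xDB 0xA9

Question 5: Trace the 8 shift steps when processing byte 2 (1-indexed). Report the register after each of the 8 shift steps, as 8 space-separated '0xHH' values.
Answer: 0xC4 0x8F 0x19 0x32 0x64 0xC8 0x97 0x29

Derivation:
After byte 1 (0xA8): reg=0x51
Register before byte 2: 0x51
After XOR with byte 0x33: 0x62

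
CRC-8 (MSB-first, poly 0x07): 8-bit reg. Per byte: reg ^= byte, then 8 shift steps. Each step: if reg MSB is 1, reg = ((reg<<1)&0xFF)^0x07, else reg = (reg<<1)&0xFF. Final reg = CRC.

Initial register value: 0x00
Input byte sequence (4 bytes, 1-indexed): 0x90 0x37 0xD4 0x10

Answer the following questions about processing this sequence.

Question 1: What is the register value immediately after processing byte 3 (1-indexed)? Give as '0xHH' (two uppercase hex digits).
After byte 1 (0x90): reg=0xF9
After byte 2 (0x37): reg=0x64
After byte 3 (0xD4): reg=0x19

Answer: 0x19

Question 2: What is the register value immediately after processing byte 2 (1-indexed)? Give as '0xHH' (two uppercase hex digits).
After byte 1 (0x90): reg=0xF9
After byte 2 (0x37): reg=0x64

Answer: 0x64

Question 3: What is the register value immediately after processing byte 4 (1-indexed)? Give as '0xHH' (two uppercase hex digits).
After byte 1 (0x90): reg=0xF9
After byte 2 (0x37): reg=0x64
After byte 3 (0xD4): reg=0x19
After byte 4 (0x10): reg=0x3F

Answer: 0x3F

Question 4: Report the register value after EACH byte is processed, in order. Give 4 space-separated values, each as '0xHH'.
0xF9 0x64 0x19 0x3F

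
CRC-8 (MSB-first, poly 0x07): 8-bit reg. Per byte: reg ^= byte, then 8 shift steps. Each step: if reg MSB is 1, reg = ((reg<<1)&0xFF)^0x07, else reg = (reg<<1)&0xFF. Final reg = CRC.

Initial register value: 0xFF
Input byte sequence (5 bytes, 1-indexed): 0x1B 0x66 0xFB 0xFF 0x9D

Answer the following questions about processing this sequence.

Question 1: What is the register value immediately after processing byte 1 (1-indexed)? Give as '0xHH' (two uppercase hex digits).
Answer: 0xB2

Derivation:
After byte 1 (0x1B): reg=0xB2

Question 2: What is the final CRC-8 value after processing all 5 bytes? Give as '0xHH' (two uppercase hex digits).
After byte 1 (0x1B): reg=0xB2
After byte 2 (0x66): reg=0x22
After byte 3 (0xFB): reg=0x01
After byte 4 (0xFF): reg=0xF4
After byte 5 (0x9D): reg=0x18

Answer: 0x18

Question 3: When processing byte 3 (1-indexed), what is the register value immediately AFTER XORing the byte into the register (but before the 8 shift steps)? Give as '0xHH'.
Answer: 0xD9

Derivation:
Register before byte 3: 0x22
Byte 3: 0xFB
0x22 XOR 0xFB = 0xD9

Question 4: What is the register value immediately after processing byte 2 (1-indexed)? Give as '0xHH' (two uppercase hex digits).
After byte 1 (0x1B): reg=0xB2
After byte 2 (0x66): reg=0x22

Answer: 0x22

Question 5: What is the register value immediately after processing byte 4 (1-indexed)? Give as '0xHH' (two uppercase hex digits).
Answer: 0xF4

Derivation:
After byte 1 (0x1B): reg=0xB2
After byte 2 (0x66): reg=0x22
After byte 3 (0xFB): reg=0x01
After byte 4 (0xFF): reg=0xF4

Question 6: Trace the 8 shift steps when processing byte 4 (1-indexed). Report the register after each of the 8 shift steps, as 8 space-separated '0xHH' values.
After byte 1 (0x1B): reg=0xB2
After byte 2 (0x66): reg=0x22
After byte 3 (0xFB): reg=0x01
Register before byte 4: 0x01
After XOR with byte 0xFF: 0xFE

Answer: 0xFB 0xF1 0xE5 0xCD 0x9D 0x3D 0x7A 0xF4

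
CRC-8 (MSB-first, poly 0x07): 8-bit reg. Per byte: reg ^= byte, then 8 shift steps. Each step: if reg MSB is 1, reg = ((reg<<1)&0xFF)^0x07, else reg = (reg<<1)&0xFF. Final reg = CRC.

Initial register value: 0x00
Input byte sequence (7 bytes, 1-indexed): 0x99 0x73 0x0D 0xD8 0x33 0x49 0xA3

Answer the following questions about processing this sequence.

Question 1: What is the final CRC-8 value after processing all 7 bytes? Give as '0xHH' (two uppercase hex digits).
After byte 1 (0x99): reg=0xC6
After byte 2 (0x73): reg=0x02
After byte 3 (0x0D): reg=0x2D
After byte 4 (0xD8): reg=0xC5
After byte 5 (0x33): reg=0xCC
After byte 6 (0x49): reg=0x92
After byte 7 (0xA3): reg=0x97

Answer: 0x97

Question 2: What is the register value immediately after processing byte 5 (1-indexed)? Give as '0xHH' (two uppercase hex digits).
After byte 1 (0x99): reg=0xC6
After byte 2 (0x73): reg=0x02
After byte 3 (0x0D): reg=0x2D
After byte 4 (0xD8): reg=0xC5
After byte 5 (0x33): reg=0xCC

Answer: 0xCC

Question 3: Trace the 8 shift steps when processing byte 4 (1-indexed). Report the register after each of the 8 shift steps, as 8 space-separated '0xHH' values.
Answer: 0xED 0xDD 0xBD 0x7D 0xFA 0xF3 0xE1 0xC5

Derivation:
After byte 1 (0x99): reg=0xC6
After byte 2 (0x73): reg=0x02
After byte 3 (0x0D): reg=0x2D
Register before byte 4: 0x2D
After XOR with byte 0xD8: 0xF5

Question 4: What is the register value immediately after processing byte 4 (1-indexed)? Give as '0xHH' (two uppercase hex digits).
Answer: 0xC5

Derivation:
After byte 1 (0x99): reg=0xC6
After byte 2 (0x73): reg=0x02
After byte 3 (0x0D): reg=0x2D
After byte 4 (0xD8): reg=0xC5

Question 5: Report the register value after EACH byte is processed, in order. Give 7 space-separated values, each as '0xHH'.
0xC6 0x02 0x2D 0xC5 0xCC 0x92 0x97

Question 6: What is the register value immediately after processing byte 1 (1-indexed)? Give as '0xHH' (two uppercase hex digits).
Answer: 0xC6

Derivation:
After byte 1 (0x99): reg=0xC6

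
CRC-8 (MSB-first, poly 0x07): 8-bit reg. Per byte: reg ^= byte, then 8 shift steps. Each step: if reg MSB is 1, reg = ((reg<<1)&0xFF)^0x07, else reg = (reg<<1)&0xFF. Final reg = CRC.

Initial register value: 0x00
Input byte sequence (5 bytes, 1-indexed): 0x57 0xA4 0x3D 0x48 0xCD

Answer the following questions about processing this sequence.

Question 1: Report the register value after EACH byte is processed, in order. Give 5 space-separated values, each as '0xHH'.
0xA2 0x12 0xCD 0x92 0x9A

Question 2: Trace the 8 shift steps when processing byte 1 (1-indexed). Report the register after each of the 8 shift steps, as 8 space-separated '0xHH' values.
Register before byte 1: 0x00
After XOR with byte 0x57: 0x57

Answer: 0xAE 0x5B 0xB6 0x6B 0xD6 0xAB 0x51 0xA2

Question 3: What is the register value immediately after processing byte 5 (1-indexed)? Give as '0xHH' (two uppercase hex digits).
Answer: 0x9A

Derivation:
After byte 1 (0x57): reg=0xA2
After byte 2 (0xA4): reg=0x12
After byte 3 (0x3D): reg=0xCD
After byte 4 (0x48): reg=0x92
After byte 5 (0xCD): reg=0x9A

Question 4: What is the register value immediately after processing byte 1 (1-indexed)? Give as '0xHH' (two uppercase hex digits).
After byte 1 (0x57): reg=0xA2

Answer: 0xA2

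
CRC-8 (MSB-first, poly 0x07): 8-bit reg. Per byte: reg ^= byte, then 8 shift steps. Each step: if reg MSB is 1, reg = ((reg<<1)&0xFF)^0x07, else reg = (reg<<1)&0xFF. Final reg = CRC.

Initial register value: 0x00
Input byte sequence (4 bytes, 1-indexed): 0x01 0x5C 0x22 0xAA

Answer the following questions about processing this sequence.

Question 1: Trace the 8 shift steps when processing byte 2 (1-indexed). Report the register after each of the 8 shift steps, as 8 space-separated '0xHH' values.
Answer: 0xB6 0x6B 0xD6 0xAB 0x51 0xA2 0x43 0x86

Derivation:
After byte 1 (0x01): reg=0x07
Register before byte 2: 0x07
After XOR with byte 0x5C: 0x5B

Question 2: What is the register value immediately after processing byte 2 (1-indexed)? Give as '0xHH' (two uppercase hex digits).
Answer: 0x86

Derivation:
After byte 1 (0x01): reg=0x07
After byte 2 (0x5C): reg=0x86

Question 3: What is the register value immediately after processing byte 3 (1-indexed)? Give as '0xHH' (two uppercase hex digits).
Answer: 0x75

Derivation:
After byte 1 (0x01): reg=0x07
After byte 2 (0x5C): reg=0x86
After byte 3 (0x22): reg=0x75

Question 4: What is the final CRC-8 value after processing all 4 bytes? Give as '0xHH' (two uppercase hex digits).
After byte 1 (0x01): reg=0x07
After byte 2 (0x5C): reg=0x86
After byte 3 (0x22): reg=0x75
After byte 4 (0xAA): reg=0x13

Answer: 0x13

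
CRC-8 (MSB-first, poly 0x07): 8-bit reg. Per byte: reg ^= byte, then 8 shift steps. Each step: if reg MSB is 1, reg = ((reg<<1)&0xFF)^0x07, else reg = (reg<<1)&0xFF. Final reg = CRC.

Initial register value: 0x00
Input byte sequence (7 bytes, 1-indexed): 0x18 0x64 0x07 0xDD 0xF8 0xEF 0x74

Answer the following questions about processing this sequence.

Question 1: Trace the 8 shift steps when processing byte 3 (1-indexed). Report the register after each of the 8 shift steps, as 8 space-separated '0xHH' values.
After byte 1 (0x18): reg=0x48
After byte 2 (0x64): reg=0xC4
Register before byte 3: 0xC4
After XOR with byte 0x07: 0xC3

Answer: 0x81 0x05 0x0A 0x14 0x28 0x50 0xA0 0x47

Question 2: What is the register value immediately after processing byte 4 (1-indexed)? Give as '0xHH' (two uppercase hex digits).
Answer: 0xCF

Derivation:
After byte 1 (0x18): reg=0x48
After byte 2 (0x64): reg=0xC4
After byte 3 (0x07): reg=0x47
After byte 4 (0xDD): reg=0xCF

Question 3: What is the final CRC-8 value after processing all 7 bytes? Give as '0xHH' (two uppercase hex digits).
After byte 1 (0x18): reg=0x48
After byte 2 (0x64): reg=0xC4
After byte 3 (0x07): reg=0x47
After byte 4 (0xDD): reg=0xCF
After byte 5 (0xF8): reg=0x85
After byte 6 (0xEF): reg=0x11
After byte 7 (0x74): reg=0x3C

Answer: 0x3C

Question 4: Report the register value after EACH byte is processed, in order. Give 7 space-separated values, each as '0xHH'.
0x48 0xC4 0x47 0xCF 0x85 0x11 0x3C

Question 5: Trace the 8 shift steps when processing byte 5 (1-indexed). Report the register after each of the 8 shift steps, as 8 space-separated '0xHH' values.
After byte 1 (0x18): reg=0x48
After byte 2 (0x64): reg=0xC4
After byte 3 (0x07): reg=0x47
After byte 4 (0xDD): reg=0xCF
Register before byte 5: 0xCF
After XOR with byte 0xF8: 0x37

Answer: 0x6E 0xDC 0xBF 0x79 0xF2 0xE3 0xC1 0x85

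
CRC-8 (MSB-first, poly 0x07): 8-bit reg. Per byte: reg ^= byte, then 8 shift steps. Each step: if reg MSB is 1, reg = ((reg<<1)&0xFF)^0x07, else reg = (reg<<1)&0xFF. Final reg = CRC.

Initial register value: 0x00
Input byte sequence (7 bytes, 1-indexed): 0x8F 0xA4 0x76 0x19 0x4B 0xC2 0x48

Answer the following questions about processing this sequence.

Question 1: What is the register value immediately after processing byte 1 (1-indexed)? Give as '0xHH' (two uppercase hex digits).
Answer: 0xA4

Derivation:
After byte 1 (0x8F): reg=0xA4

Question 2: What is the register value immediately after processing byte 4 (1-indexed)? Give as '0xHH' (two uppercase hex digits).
Answer: 0x93

Derivation:
After byte 1 (0x8F): reg=0xA4
After byte 2 (0xA4): reg=0x00
After byte 3 (0x76): reg=0x45
After byte 4 (0x19): reg=0x93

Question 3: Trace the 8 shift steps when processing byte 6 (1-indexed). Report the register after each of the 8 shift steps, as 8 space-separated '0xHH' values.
After byte 1 (0x8F): reg=0xA4
After byte 2 (0xA4): reg=0x00
After byte 3 (0x76): reg=0x45
After byte 4 (0x19): reg=0x93
After byte 5 (0x4B): reg=0x06
Register before byte 6: 0x06
After XOR with byte 0xC2: 0xC4

Answer: 0x8F 0x19 0x32 0x64 0xC8 0x97 0x29 0x52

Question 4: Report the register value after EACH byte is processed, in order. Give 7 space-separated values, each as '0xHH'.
0xA4 0x00 0x45 0x93 0x06 0x52 0x46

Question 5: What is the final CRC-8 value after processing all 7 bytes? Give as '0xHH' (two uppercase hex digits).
After byte 1 (0x8F): reg=0xA4
After byte 2 (0xA4): reg=0x00
After byte 3 (0x76): reg=0x45
After byte 4 (0x19): reg=0x93
After byte 5 (0x4B): reg=0x06
After byte 6 (0xC2): reg=0x52
After byte 7 (0x48): reg=0x46

Answer: 0x46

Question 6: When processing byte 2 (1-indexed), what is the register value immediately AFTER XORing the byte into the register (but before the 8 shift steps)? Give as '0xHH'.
Register before byte 2: 0xA4
Byte 2: 0xA4
0xA4 XOR 0xA4 = 0x00

Answer: 0x00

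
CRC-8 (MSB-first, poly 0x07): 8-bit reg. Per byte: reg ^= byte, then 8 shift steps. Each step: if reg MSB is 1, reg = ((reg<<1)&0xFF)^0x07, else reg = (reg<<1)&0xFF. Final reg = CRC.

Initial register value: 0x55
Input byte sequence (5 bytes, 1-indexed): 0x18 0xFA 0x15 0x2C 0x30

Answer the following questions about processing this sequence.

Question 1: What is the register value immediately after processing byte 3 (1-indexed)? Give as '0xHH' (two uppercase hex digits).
Answer: 0xEA

Derivation:
After byte 1 (0x18): reg=0xE4
After byte 2 (0xFA): reg=0x5A
After byte 3 (0x15): reg=0xEA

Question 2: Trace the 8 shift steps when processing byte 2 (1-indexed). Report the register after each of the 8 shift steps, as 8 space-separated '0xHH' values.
After byte 1 (0x18): reg=0xE4
Register before byte 2: 0xE4
After XOR with byte 0xFA: 0x1E

Answer: 0x3C 0x78 0xF0 0xE7 0xC9 0x95 0x2D 0x5A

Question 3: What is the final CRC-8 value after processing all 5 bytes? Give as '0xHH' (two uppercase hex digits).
After byte 1 (0x18): reg=0xE4
After byte 2 (0xFA): reg=0x5A
After byte 3 (0x15): reg=0xEA
After byte 4 (0x2C): reg=0x5C
After byte 5 (0x30): reg=0x03

Answer: 0x03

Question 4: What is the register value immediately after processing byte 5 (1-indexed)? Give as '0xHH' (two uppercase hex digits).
After byte 1 (0x18): reg=0xE4
After byte 2 (0xFA): reg=0x5A
After byte 3 (0x15): reg=0xEA
After byte 4 (0x2C): reg=0x5C
After byte 5 (0x30): reg=0x03

Answer: 0x03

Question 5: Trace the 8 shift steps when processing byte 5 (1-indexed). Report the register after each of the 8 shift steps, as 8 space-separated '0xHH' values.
After byte 1 (0x18): reg=0xE4
After byte 2 (0xFA): reg=0x5A
After byte 3 (0x15): reg=0xEA
After byte 4 (0x2C): reg=0x5C
Register before byte 5: 0x5C
After XOR with byte 0x30: 0x6C

Answer: 0xD8 0xB7 0x69 0xD2 0xA3 0x41 0x82 0x03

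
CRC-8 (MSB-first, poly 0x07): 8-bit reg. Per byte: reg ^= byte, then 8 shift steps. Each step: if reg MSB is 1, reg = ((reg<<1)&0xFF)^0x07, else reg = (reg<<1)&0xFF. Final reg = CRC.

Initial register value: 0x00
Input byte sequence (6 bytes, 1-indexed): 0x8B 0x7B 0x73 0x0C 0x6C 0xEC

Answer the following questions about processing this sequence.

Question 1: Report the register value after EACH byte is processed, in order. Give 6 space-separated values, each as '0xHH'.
0xB8 0x47 0x8C 0x89 0xB5 0x88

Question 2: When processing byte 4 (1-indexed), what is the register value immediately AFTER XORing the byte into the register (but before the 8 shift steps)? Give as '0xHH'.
Register before byte 4: 0x8C
Byte 4: 0x0C
0x8C XOR 0x0C = 0x80

Answer: 0x80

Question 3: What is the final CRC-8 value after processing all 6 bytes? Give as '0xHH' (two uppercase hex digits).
After byte 1 (0x8B): reg=0xB8
After byte 2 (0x7B): reg=0x47
After byte 3 (0x73): reg=0x8C
After byte 4 (0x0C): reg=0x89
After byte 5 (0x6C): reg=0xB5
After byte 6 (0xEC): reg=0x88

Answer: 0x88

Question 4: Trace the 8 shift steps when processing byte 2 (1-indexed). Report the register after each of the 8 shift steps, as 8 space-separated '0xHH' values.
Answer: 0x81 0x05 0x0A 0x14 0x28 0x50 0xA0 0x47

Derivation:
After byte 1 (0x8B): reg=0xB8
Register before byte 2: 0xB8
After XOR with byte 0x7B: 0xC3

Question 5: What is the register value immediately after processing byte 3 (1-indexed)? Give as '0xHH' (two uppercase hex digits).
Answer: 0x8C

Derivation:
After byte 1 (0x8B): reg=0xB8
After byte 2 (0x7B): reg=0x47
After byte 3 (0x73): reg=0x8C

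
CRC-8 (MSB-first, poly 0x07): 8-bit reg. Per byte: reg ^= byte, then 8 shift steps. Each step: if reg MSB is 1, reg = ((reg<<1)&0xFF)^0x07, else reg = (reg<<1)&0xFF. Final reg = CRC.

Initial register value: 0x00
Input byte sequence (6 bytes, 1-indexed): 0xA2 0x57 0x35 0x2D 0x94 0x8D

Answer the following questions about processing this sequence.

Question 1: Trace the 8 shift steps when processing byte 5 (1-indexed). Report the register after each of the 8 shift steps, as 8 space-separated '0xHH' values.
Answer: 0x1C 0x38 0x70 0xE0 0xC7 0x89 0x15 0x2A

Derivation:
After byte 1 (0xA2): reg=0x67
After byte 2 (0x57): reg=0x90
After byte 3 (0x35): reg=0x72
After byte 4 (0x2D): reg=0x9A
Register before byte 5: 0x9A
After XOR with byte 0x94: 0x0E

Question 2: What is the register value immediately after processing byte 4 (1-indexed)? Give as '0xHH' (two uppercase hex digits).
Answer: 0x9A

Derivation:
After byte 1 (0xA2): reg=0x67
After byte 2 (0x57): reg=0x90
After byte 3 (0x35): reg=0x72
After byte 4 (0x2D): reg=0x9A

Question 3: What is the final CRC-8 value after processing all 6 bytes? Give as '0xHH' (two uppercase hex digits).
Answer: 0x7C

Derivation:
After byte 1 (0xA2): reg=0x67
After byte 2 (0x57): reg=0x90
After byte 3 (0x35): reg=0x72
After byte 4 (0x2D): reg=0x9A
After byte 5 (0x94): reg=0x2A
After byte 6 (0x8D): reg=0x7C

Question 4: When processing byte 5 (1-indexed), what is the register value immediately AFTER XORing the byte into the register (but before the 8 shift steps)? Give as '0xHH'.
Answer: 0x0E

Derivation:
Register before byte 5: 0x9A
Byte 5: 0x94
0x9A XOR 0x94 = 0x0E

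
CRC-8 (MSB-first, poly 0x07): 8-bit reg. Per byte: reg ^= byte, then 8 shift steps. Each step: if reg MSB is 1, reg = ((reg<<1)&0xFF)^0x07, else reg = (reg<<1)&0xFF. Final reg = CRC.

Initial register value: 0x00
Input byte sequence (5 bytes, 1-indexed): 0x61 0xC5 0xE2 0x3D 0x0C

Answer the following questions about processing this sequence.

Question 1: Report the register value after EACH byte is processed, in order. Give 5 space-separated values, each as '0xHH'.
0x20 0xB5 0xA2 0xD4 0x06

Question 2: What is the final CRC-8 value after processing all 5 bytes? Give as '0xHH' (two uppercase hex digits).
After byte 1 (0x61): reg=0x20
After byte 2 (0xC5): reg=0xB5
After byte 3 (0xE2): reg=0xA2
After byte 4 (0x3D): reg=0xD4
After byte 5 (0x0C): reg=0x06

Answer: 0x06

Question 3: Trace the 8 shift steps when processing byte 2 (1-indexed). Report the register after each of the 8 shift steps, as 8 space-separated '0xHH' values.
After byte 1 (0x61): reg=0x20
Register before byte 2: 0x20
After XOR with byte 0xC5: 0xE5

Answer: 0xCD 0x9D 0x3D 0x7A 0xF4 0xEF 0xD9 0xB5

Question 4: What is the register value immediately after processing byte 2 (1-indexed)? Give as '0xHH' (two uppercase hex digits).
After byte 1 (0x61): reg=0x20
After byte 2 (0xC5): reg=0xB5

Answer: 0xB5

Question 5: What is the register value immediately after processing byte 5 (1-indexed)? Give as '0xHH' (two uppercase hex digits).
After byte 1 (0x61): reg=0x20
After byte 2 (0xC5): reg=0xB5
After byte 3 (0xE2): reg=0xA2
After byte 4 (0x3D): reg=0xD4
After byte 5 (0x0C): reg=0x06

Answer: 0x06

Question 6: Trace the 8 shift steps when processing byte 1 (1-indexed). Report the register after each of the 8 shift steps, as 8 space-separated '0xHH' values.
Answer: 0xC2 0x83 0x01 0x02 0x04 0x08 0x10 0x20

Derivation:
Register before byte 1: 0x00
After XOR with byte 0x61: 0x61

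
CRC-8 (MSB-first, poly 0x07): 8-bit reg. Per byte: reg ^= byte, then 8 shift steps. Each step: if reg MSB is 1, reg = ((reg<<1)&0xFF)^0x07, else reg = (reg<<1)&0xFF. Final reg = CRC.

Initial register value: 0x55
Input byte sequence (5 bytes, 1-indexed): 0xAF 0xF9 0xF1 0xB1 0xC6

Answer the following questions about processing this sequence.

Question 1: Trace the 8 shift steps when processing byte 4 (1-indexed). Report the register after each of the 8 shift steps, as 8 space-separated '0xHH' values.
After byte 1 (0xAF): reg=0xE8
After byte 2 (0xF9): reg=0x77
After byte 3 (0xF1): reg=0x9B
Register before byte 4: 0x9B
After XOR with byte 0xB1: 0x2A

Answer: 0x54 0xA8 0x57 0xAE 0x5B 0xB6 0x6B 0xD6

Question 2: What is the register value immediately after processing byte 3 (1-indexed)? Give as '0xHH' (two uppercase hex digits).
Answer: 0x9B

Derivation:
After byte 1 (0xAF): reg=0xE8
After byte 2 (0xF9): reg=0x77
After byte 3 (0xF1): reg=0x9B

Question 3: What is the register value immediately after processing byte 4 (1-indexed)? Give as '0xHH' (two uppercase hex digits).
After byte 1 (0xAF): reg=0xE8
After byte 2 (0xF9): reg=0x77
After byte 3 (0xF1): reg=0x9B
After byte 4 (0xB1): reg=0xD6

Answer: 0xD6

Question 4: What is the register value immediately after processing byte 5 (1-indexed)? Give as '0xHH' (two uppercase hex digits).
Answer: 0x70

Derivation:
After byte 1 (0xAF): reg=0xE8
After byte 2 (0xF9): reg=0x77
After byte 3 (0xF1): reg=0x9B
After byte 4 (0xB1): reg=0xD6
After byte 5 (0xC6): reg=0x70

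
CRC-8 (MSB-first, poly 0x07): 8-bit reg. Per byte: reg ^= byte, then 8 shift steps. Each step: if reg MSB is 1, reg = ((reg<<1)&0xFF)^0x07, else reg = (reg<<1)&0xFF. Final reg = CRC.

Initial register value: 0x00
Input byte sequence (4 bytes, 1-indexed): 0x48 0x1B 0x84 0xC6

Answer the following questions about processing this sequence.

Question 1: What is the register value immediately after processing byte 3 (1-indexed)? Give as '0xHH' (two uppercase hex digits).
Answer: 0x82

Derivation:
After byte 1 (0x48): reg=0xFF
After byte 2 (0x1B): reg=0xB2
After byte 3 (0x84): reg=0x82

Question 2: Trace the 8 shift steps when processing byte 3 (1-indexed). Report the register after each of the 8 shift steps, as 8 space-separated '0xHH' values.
After byte 1 (0x48): reg=0xFF
After byte 2 (0x1B): reg=0xB2
Register before byte 3: 0xB2
After XOR with byte 0x84: 0x36

Answer: 0x6C 0xD8 0xB7 0x69 0xD2 0xA3 0x41 0x82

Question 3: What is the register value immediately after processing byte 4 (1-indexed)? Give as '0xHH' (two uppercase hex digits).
Answer: 0xDB

Derivation:
After byte 1 (0x48): reg=0xFF
After byte 2 (0x1B): reg=0xB2
After byte 3 (0x84): reg=0x82
After byte 4 (0xC6): reg=0xDB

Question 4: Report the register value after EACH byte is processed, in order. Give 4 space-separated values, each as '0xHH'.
0xFF 0xB2 0x82 0xDB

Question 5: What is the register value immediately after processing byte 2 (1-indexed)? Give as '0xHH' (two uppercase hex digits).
Answer: 0xB2

Derivation:
After byte 1 (0x48): reg=0xFF
After byte 2 (0x1B): reg=0xB2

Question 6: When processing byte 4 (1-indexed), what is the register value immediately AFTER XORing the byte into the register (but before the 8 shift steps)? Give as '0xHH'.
Register before byte 4: 0x82
Byte 4: 0xC6
0x82 XOR 0xC6 = 0x44

Answer: 0x44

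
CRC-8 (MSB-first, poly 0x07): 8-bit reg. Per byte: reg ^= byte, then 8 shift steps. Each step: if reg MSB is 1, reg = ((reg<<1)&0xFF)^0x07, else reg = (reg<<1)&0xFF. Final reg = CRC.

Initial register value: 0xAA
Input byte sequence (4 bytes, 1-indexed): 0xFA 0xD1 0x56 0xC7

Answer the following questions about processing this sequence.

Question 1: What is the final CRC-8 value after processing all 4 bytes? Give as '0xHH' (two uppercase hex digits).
After byte 1 (0xFA): reg=0xB7
After byte 2 (0xD1): reg=0x35
After byte 3 (0x56): reg=0x2E
After byte 4 (0xC7): reg=0x91

Answer: 0x91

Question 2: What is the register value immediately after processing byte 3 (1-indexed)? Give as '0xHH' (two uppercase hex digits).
Answer: 0x2E

Derivation:
After byte 1 (0xFA): reg=0xB7
After byte 2 (0xD1): reg=0x35
After byte 3 (0x56): reg=0x2E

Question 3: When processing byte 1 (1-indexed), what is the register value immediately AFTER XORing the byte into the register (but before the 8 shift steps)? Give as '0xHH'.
Register before byte 1: 0xAA
Byte 1: 0xFA
0xAA XOR 0xFA = 0x50

Answer: 0x50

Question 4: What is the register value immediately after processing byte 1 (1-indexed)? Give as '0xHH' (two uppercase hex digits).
After byte 1 (0xFA): reg=0xB7

Answer: 0xB7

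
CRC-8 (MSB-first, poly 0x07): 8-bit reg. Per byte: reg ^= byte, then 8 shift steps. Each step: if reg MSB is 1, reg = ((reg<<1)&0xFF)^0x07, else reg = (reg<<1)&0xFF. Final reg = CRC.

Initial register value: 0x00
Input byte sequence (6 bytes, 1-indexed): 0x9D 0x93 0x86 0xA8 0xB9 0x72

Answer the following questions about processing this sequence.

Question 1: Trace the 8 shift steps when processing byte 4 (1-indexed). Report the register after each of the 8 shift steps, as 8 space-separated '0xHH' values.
After byte 1 (0x9D): reg=0xDA
After byte 2 (0x93): reg=0xF8
After byte 3 (0x86): reg=0x7D
Register before byte 4: 0x7D
After XOR with byte 0xA8: 0xD5

Answer: 0xAD 0x5D 0xBA 0x73 0xE6 0xCB 0x91 0x25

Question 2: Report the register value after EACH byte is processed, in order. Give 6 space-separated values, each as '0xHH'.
0xDA 0xF8 0x7D 0x25 0xDD 0x44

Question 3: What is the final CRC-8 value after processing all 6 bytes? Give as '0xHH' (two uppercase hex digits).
After byte 1 (0x9D): reg=0xDA
After byte 2 (0x93): reg=0xF8
After byte 3 (0x86): reg=0x7D
After byte 4 (0xA8): reg=0x25
After byte 5 (0xB9): reg=0xDD
After byte 6 (0x72): reg=0x44

Answer: 0x44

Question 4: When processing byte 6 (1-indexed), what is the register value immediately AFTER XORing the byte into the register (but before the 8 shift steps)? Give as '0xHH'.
Register before byte 6: 0xDD
Byte 6: 0x72
0xDD XOR 0x72 = 0xAF

Answer: 0xAF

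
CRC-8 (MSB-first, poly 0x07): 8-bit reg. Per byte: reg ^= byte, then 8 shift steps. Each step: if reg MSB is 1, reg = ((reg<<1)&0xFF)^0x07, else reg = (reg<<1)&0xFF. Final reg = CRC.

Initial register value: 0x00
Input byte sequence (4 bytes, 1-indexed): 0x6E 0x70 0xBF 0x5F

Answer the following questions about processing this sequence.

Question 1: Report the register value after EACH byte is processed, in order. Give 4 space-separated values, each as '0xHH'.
0x0D 0x74 0x7F 0xE0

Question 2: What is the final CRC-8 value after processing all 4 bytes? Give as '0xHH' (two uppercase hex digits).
After byte 1 (0x6E): reg=0x0D
After byte 2 (0x70): reg=0x74
After byte 3 (0xBF): reg=0x7F
After byte 4 (0x5F): reg=0xE0

Answer: 0xE0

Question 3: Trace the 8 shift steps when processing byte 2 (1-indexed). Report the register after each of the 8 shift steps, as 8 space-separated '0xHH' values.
After byte 1 (0x6E): reg=0x0D
Register before byte 2: 0x0D
After XOR with byte 0x70: 0x7D

Answer: 0xFA 0xF3 0xE1 0xC5 0x8D 0x1D 0x3A 0x74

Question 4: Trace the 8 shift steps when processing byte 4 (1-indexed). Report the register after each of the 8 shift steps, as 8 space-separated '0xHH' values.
After byte 1 (0x6E): reg=0x0D
After byte 2 (0x70): reg=0x74
After byte 3 (0xBF): reg=0x7F
Register before byte 4: 0x7F
After XOR with byte 0x5F: 0x20

Answer: 0x40 0x80 0x07 0x0E 0x1C 0x38 0x70 0xE0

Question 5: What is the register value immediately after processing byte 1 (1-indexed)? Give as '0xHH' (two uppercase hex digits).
Answer: 0x0D

Derivation:
After byte 1 (0x6E): reg=0x0D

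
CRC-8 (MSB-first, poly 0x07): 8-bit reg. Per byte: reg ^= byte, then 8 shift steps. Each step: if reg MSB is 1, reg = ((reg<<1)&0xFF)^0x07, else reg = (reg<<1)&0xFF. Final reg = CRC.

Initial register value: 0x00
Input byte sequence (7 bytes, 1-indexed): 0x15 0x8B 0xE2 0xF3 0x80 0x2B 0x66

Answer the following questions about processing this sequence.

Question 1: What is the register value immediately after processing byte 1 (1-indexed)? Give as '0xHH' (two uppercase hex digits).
Answer: 0x6B

Derivation:
After byte 1 (0x15): reg=0x6B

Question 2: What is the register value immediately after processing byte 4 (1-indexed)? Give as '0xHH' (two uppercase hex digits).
After byte 1 (0x15): reg=0x6B
After byte 2 (0x8B): reg=0xAE
After byte 3 (0xE2): reg=0xE3
After byte 4 (0xF3): reg=0x70

Answer: 0x70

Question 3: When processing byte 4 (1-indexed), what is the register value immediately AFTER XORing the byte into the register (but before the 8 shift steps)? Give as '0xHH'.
Answer: 0x10

Derivation:
Register before byte 4: 0xE3
Byte 4: 0xF3
0xE3 XOR 0xF3 = 0x10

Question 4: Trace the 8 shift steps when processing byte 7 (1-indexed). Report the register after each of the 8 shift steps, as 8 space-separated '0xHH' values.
After byte 1 (0x15): reg=0x6B
After byte 2 (0x8B): reg=0xAE
After byte 3 (0xE2): reg=0xE3
After byte 4 (0xF3): reg=0x70
After byte 5 (0x80): reg=0xDE
After byte 6 (0x2B): reg=0xC5
Register before byte 7: 0xC5
After XOR with byte 0x66: 0xA3

Answer: 0x41 0x82 0x03 0x06 0x0C 0x18 0x30 0x60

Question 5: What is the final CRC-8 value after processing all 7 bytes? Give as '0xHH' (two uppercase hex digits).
After byte 1 (0x15): reg=0x6B
After byte 2 (0x8B): reg=0xAE
After byte 3 (0xE2): reg=0xE3
After byte 4 (0xF3): reg=0x70
After byte 5 (0x80): reg=0xDE
After byte 6 (0x2B): reg=0xC5
After byte 7 (0x66): reg=0x60

Answer: 0x60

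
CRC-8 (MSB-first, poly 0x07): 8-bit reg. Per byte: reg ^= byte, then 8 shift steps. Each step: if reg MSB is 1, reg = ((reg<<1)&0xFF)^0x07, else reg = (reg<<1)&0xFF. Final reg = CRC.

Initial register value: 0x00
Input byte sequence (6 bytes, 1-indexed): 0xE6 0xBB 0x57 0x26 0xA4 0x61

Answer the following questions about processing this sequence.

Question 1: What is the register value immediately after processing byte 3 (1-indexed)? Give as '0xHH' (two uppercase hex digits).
Answer: 0xC9

Derivation:
After byte 1 (0xE6): reg=0xBC
After byte 2 (0xBB): reg=0x15
After byte 3 (0x57): reg=0xC9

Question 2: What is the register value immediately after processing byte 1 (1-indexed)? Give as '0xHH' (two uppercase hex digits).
Answer: 0xBC

Derivation:
After byte 1 (0xE6): reg=0xBC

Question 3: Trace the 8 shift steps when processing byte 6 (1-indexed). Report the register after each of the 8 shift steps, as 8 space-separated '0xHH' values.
After byte 1 (0xE6): reg=0xBC
After byte 2 (0xBB): reg=0x15
After byte 3 (0x57): reg=0xC9
After byte 4 (0x26): reg=0x83
After byte 5 (0xA4): reg=0xF5
Register before byte 6: 0xF5
After XOR with byte 0x61: 0x94

Answer: 0x2F 0x5E 0xBC 0x7F 0xFE 0xFB 0xF1 0xE5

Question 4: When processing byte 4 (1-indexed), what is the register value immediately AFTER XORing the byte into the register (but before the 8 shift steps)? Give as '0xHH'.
Register before byte 4: 0xC9
Byte 4: 0x26
0xC9 XOR 0x26 = 0xEF

Answer: 0xEF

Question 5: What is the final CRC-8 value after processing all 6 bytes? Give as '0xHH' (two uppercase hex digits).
Answer: 0xE5

Derivation:
After byte 1 (0xE6): reg=0xBC
After byte 2 (0xBB): reg=0x15
After byte 3 (0x57): reg=0xC9
After byte 4 (0x26): reg=0x83
After byte 5 (0xA4): reg=0xF5
After byte 6 (0x61): reg=0xE5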